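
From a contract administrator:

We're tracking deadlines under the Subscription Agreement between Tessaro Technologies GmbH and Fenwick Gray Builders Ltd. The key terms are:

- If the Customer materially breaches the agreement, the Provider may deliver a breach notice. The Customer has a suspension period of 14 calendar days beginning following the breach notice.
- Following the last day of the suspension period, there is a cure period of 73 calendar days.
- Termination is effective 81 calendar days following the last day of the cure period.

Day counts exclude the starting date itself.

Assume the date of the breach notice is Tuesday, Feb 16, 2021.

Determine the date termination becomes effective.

Aug 3, 2021

The last day of the suspension period: 14 calendar days after Feb 16, 2021 is Mar 2, 2021.
The last day of the cure period: Mar 2, 2021 + 73 days = May 14, 2021.
The date termination becomes effective: May 14, 2021 + 81 days = Aug 3, 2021.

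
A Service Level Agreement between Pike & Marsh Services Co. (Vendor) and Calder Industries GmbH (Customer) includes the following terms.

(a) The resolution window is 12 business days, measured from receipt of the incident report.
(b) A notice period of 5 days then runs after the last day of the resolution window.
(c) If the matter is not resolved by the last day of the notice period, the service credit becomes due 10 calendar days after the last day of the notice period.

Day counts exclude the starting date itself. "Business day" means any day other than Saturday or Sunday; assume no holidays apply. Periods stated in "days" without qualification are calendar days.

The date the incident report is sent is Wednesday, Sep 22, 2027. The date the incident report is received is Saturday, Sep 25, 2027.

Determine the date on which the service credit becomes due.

The last day of the resolution window: counting 12 business days from Saturday, Sep 25, 2027 (Sep 27, Sep 28, Sep 29, Sep 30, …, Oct 8, Oct 11, Oct 12, skipping weekends) reaches Tuesday, Oct 12, 2027.
The last day of the notice period: Oct 12, 2027 + 5 days = Oct 17, 2027.
The date on which the service credit becomes due: 10 calendar days after Oct 17, 2027 is Oct 27, 2027.

Oct 27, 2027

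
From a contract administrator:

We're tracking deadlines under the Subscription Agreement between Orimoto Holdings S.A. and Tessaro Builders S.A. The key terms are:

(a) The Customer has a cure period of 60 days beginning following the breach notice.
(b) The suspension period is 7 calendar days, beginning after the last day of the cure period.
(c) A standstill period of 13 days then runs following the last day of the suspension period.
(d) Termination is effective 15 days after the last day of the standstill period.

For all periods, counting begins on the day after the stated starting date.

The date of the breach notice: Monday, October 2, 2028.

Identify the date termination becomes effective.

January 5, 2029

Adding 60 calendar days to October 2, 2028 gives December 1, 2028, which is the last day of the cure period.
Adding 7 calendar days to December 1, 2028 gives December 8, 2028, which is the last day of the suspension period.
The last day of the standstill period: December 8, 2028 + 13 days = December 21, 2028.
Adding 15 calendar days to December 21, 2028 gives January 5, 2029, which is the date termination becomes effective.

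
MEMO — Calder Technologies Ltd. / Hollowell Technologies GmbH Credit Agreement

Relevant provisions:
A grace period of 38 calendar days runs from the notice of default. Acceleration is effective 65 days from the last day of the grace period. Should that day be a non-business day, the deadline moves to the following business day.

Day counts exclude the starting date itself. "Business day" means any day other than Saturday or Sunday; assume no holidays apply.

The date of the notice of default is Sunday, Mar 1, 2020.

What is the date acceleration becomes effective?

Jun 12, 2020

The last day of the grace period: Mar 1, 2020 + 38 days = Apr 8, 2020.
The date acceleration becomes effective: Apr 8, 2020 + 65 days = Jun 12, 2020. Jun 12, 2020 is a Friday, so no roll-forward applies.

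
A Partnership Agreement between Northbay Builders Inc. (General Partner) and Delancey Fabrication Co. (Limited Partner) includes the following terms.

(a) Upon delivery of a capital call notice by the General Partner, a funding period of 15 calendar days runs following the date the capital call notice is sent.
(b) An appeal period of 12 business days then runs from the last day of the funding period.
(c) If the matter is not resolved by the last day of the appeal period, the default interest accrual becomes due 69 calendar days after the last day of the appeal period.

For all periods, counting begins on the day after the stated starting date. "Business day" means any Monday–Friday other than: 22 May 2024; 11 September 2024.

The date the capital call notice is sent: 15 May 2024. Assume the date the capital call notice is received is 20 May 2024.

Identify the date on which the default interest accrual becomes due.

The last day of the funding period: 15 calendar days after 15 May 2024 is 30 May 2024.
The last day of the appeal period: counting 12 business days from Thursday, 30 May 2024 (May 31, Jun 3, Jun 4, Jun 5, …, Jun 13, Jun 14, Jun 17, skipping weekends) reaches Monday, 17 June 2024.
Adding 69 calendar days to 17 June 2024 gives 25 August 2024, which is the date on which the default interest accrual becomes due.

25 August 2024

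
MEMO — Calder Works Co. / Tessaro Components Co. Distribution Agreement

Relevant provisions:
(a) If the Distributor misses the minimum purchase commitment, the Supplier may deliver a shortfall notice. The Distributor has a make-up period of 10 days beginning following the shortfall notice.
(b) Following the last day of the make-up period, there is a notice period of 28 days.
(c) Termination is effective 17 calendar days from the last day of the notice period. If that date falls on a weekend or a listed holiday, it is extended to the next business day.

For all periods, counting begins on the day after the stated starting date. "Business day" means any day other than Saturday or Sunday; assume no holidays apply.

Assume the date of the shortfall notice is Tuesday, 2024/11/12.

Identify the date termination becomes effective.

The last day of the make-up period: 2024/11/12 + 10 days = 2024/11/22.
The last day of the notice period: 28 calendar days after 2024/11/22 is 2024/12/20.
Adding 17 calendar days to 2024/12/20 gives 2025/01/06, which is the date termination becomes effective. 2025/01/06 is a Monday, so no roll-forward applies.

2025/01/06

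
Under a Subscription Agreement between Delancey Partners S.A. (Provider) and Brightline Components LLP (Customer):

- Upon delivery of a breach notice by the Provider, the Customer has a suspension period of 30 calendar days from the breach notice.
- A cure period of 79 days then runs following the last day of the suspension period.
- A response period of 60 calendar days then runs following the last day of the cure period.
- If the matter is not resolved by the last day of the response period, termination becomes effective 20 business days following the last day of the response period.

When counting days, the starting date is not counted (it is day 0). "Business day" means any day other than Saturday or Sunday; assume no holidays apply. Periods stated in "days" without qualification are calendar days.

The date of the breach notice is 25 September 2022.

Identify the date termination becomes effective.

10 April 2023

The last day of the suspension period: 30 calendar days after 25 September 2022 is 25 October 2022.
Adding 79 calendar days to 25 October 2022 gives 12 January 2023, which is the last day of the cure period.
The last day of the response period: 12 January 2023 + 60 days = 13 March 2023.
The date termination becomes effective: counting 20 business days from Monday, 13 March 2023 (Mar 14, Mar 15, Mar 16, Mar 17, …, Apr 6, Apr 7, Apr 10, skipping weekends) reaches Monday, 10 April 2023.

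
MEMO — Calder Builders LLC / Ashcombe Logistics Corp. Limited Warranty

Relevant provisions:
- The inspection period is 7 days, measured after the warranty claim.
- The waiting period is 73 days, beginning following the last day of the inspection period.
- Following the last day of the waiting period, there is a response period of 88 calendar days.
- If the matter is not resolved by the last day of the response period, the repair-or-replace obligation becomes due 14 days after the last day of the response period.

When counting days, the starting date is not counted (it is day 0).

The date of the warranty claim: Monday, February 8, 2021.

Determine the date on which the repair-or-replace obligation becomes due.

August 9, 2021

Adding 7 calendar days to February 8, 2021 gives February 15, 2021, which is the last day of the inspection period.
Adding 73 calendar days to February 15, 2021 gives April 29, 2021, which is the last day of the waiting period.
The last day of the response period: April 29, 2021 + 88 days = July 26, 2021.
The date on which the repair-or-replace obligation becomes due: 14 calendar days after July 26, 2021 is August 9, 2021.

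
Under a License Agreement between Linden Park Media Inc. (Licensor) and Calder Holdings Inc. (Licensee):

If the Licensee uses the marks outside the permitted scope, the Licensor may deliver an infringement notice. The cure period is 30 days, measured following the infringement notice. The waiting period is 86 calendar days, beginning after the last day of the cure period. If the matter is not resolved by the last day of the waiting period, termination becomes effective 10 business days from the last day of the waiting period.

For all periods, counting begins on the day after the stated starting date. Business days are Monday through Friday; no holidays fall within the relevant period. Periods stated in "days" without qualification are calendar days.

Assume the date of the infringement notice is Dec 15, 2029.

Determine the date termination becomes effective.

Apr 24, 2030

The last day of the cure period: 30 calendar days after Dec 15, 2029 is Jan 14, 2030.
Adding 86 calendar days to Jan 14, 2030 gives Apr 10, 2030, which is the last day of the waiting period.
The date termination becomes effective: counting 10 business days from Wednesday, Apr 10, 2030 (Apr 11, Apr 12, Apr 15, Apr 16, Apr 17, Apr 18, Apr 19, Apr 22, Apr 23, Apr 24, skipping weekends) reaches Wednesday, Apr 24, 2030.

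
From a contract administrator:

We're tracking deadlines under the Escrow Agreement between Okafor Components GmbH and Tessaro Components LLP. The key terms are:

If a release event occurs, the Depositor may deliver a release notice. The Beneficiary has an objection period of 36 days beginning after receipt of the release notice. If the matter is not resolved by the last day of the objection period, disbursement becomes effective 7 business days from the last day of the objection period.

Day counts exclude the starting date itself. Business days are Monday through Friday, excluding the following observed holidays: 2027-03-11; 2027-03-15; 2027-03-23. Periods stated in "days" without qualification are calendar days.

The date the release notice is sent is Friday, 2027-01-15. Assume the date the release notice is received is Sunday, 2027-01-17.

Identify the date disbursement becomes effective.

2027-03-03

The last day of the objection period: 36 calendar days after 2027-01-17 is 2027-02-22.
From Monday, 2027-02-22, 7 business days (Feb 23, Feb 24, Feb 25, Feb 26, Mar 1, Mar 2, Mar 3, skipping weekends) brings us to Wednesday, 2027-03-03, which is the date disbursement becomes effective.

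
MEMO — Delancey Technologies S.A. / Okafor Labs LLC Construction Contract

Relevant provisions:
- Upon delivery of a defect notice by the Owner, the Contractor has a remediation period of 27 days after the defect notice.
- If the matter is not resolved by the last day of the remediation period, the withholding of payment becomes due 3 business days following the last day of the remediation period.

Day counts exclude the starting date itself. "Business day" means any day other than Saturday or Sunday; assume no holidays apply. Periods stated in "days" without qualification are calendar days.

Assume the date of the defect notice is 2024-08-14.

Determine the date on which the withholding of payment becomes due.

The last day of the remediation period: 27 calendar days after 2024-08-14 is 2024-09-10.
The date on which the withholding of payment becomes due: 3 business days after Tuesday, 2024-09-10, skipping weekends — Sep 11, Sep 12, Sep 13 — lands on Friday, 2024-09-13.

2024-09-13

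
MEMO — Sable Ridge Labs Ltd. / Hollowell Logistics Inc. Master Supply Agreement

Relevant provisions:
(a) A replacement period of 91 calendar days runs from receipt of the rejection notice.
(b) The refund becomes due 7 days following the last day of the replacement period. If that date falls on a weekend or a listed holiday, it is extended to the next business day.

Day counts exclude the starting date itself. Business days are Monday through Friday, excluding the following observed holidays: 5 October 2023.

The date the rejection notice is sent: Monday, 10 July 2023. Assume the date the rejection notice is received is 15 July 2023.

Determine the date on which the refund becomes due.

The last day of the replacement period: 91 calendar days after 15 July 2023 is 14 October 2023.
The date on which the refund becomes due: 14 October 2023 + 7 days = 21 October 2023. That falls on a Saturday, so it rolls to the next business day, Monday, 23 October 2023.

23 October 2023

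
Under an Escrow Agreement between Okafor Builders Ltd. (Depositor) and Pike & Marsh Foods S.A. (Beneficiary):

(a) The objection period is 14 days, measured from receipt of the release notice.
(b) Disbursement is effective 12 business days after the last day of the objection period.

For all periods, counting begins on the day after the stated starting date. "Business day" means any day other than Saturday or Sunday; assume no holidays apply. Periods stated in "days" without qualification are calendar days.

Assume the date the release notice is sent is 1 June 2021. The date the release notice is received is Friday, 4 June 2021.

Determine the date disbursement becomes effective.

6 July 2021

The last day of the objection period: 14 calendar days after 4 June 2021 is 18 June 2021.
The date disbursement becomes effective: counting 12 business days from Friday, 18 June 2021 (Jun 21, Jun 22, Jun 23, Jun 24, …, Jul 2, Jul 5, Jul 6, skipping weekends) reaches Tuesday, 6 July 2021.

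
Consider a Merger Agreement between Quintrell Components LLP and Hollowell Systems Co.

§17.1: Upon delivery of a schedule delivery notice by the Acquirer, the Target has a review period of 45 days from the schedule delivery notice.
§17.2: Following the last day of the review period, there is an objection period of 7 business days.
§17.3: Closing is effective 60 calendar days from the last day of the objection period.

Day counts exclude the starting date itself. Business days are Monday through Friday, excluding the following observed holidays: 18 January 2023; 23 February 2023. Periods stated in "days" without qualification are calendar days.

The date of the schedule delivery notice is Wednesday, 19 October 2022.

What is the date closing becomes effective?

11 February 2023

The last day of the review period: 45 calendar days after 19 October 2022 is 3 December 2022.
The last day of the objection period: counting 7 business days from Saturday, 3 December 2022 (Dec 5, Dec 6, Dec 7, Dec 8, Dec 9, Dec 12, Dec 13, skipping weekends) reaches Tuesday, 13 December 2022.
The date closing becomes effective: 13 December 2022 + 60 days = 11 February 2023.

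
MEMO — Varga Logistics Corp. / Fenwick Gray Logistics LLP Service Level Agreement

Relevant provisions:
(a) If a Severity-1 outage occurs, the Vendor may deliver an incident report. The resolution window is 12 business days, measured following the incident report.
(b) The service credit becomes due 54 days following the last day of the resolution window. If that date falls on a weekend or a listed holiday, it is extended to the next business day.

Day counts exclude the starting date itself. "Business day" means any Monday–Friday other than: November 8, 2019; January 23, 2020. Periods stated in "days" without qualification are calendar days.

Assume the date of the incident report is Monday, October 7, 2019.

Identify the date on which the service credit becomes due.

The last day of the resolution window: counting 12 business days from Monday, October 7, 2019 (Oct 8, Oct 9, Oct 10, Oct 11, …, Oct 21, Oct 22, Oct 23, skipping weekends) reaches Wednesday, October 23, 2019.
The date on which the service credit becomes due: October 23, 2019 + 54 days = December 16, 2019. December 16, 2019 is a Monday and is not a listed holiday, so no roll-forward applies.

December 16, 2019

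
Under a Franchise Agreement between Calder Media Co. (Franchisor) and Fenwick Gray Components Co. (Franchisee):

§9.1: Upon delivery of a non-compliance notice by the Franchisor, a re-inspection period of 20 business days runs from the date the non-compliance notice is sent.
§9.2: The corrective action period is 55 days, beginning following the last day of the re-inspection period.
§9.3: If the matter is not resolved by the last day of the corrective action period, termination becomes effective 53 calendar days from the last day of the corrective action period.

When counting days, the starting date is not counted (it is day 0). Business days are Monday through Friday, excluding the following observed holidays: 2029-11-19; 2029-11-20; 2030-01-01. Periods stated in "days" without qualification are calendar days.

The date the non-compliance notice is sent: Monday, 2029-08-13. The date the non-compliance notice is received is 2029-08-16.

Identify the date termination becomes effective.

2029-12-27

From Monday, 2029-08-13, 20 business days (Aug 14, Aug 15, Aug 16, Aug 17, …, Sep 6, Sep 7, Sep 10, skipping weekends) brings us to Monday, 2029-09-10, which is the last day of the re-inspection period.
Adding 55 calendar days to 2029-09-10 gives 2029-11-04, which is the last day of the corrective action period.
Adding 53 calendar days to 2029-11-04 gives 2029-12-27, which is the date termination becomes effective.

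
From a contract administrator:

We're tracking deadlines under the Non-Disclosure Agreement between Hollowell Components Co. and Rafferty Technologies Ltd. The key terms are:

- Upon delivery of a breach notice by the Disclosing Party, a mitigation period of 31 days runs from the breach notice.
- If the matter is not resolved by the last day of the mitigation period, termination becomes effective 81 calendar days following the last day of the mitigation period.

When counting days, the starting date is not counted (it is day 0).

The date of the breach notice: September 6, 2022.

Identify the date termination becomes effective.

The last day of the mitigation period: 31 calendar days after September 6, 2022 is October 7, 2022.
The date termination becomes effective: 81 calendar days after October 7, 2022 is December 27, 2022.

December 27, 2022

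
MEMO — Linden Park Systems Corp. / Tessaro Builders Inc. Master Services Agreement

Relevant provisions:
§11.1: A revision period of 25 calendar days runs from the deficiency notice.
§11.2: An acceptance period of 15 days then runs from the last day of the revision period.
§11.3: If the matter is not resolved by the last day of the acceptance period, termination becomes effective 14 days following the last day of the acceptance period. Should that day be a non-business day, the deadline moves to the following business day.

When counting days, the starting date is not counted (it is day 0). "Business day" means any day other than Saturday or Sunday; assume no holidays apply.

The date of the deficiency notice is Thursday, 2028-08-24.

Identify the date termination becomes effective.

The last day of the revision period: 25 calendar days after 2028-08-24 is 2028-09-18.
The last day of the acceptance period: 2028-09-18 + 15 days = 2028-10-03.
The date termination becomes effective: 2028-10-03 + 14 days = 2028-10-17. 2028-10-17 is a Tuesday, so no roll-forward applies.

2028-10-17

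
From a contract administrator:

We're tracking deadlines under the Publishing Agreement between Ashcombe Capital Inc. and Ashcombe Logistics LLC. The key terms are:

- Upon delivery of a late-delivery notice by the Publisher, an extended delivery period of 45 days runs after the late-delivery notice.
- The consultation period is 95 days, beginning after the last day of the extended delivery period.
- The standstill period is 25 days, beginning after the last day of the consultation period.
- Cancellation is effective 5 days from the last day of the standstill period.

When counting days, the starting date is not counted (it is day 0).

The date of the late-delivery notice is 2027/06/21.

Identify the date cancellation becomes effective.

2027/12/08

Adding 45 calendar days to 2027/06/21 gives 2027/08/05, which is the last day of the extended delivery period.
The last day of the consultation period: 95 calendar days after 2027/08/05 is 2027/11/08.
The last day of the standstill period: 2027/11/08 + 25 days = 2027/12/03.
Adding 5 calendar days to 2027/12/03 gives 2027/12/08, which is the date cancellation becomes effective.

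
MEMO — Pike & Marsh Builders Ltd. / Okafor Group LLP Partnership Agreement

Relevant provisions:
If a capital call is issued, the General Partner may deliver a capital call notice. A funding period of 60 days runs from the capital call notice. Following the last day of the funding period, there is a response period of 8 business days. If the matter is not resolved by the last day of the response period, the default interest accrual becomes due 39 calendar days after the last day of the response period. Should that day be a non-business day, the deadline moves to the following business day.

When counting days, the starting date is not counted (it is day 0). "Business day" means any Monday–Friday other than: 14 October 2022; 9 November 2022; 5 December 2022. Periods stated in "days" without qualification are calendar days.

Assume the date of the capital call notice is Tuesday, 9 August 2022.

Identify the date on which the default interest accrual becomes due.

28 November 2022

Adding 60 calendar days to 9 August 2022 gives 8 October 2022, which is the last day of the funding period.
The last day of the response period: counting 8 business days from Saturday, 8 October 2022 (Oct 10, Oct 11, Oct 12, Oct 13, Oct 17, Oct 18, Oct 19, Oct 20, skipping weekends and the listed holiday on Oct 14) reaches Thursday, 20 October 2022.
Adding 39 calendar days to 20 October 2022 gives 28 November 2022, which is the date on which the default interest accrual becomes due. 28 November 2022 is a Monday and is not a listed holiday, so no roll-forward applies.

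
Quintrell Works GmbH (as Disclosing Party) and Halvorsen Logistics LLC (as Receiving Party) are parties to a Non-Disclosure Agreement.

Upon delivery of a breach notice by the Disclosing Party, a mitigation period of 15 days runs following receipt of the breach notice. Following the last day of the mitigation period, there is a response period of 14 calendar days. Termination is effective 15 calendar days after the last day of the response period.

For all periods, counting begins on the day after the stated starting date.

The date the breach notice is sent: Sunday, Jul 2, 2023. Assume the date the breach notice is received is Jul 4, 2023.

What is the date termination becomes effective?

Aug 17, 2023

The last day of the mitigation period: 15 calendar days after Jul 4, 2023 is Jul 19, 2023.
The last day of the response period: Jul 19, 2023 + 14 days = Aug 2, 2023.
The date termination becomes effective: 15 calendar days after Aug 2, 2023 is Aug 17, 2023.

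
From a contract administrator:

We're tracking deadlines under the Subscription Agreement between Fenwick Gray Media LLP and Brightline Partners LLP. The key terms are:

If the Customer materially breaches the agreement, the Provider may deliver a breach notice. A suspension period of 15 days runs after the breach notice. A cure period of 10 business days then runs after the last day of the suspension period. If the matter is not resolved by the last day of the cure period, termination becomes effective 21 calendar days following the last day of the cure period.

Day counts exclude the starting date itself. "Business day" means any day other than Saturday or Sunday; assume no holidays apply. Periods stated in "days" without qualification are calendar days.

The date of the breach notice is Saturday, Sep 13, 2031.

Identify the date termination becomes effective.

The last day of the suspension period: 15 calendar days after Sep 13, 2031 is Sep 28, 2031.
From Sunday, Sep 28, 2031, 10 business days (Sep 29, Sep 30, Oct 1, Oct 2, Oct 3, Oct 6, Oct 7, Oct 8, Oct 9, Oct 10, skipping weekends) brings us to Friday, Oct 10, 2031, which is the last day of the cure period.
Adding 21 calendar days to Oct 10, 2031 gives Oct 31, 2031, which is the date termination becomes effective.

Oct 31, 2031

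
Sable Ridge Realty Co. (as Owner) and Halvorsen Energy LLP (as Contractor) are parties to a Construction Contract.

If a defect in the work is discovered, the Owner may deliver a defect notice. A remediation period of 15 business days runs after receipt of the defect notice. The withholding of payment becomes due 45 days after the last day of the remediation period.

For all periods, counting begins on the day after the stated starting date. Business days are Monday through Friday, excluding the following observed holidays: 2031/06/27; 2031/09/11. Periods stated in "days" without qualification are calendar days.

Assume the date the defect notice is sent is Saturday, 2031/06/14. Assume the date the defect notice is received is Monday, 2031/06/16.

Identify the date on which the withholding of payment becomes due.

From Monday, 2031/06/16, 15 business days (Jun 17, Jun 18, Jun 19, Jun 20, …, Jul 4, Jul 7, Jul 8, skipping weekends and the listed holiday on Jun 27) brings us to Tuesday, 2031/07/08, which is the last day of the remediation period.
Adding 45 calendar days to 2031/07/08 gives 2031/08/22, which is the date on which the withholding of payment becomes due.

2031/08/22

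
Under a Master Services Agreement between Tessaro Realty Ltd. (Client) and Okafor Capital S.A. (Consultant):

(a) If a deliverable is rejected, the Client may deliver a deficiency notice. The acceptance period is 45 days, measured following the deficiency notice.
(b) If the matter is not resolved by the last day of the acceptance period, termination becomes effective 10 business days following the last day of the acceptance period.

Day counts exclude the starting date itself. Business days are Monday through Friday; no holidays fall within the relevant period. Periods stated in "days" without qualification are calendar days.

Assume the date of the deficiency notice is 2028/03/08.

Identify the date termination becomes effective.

Adding 45 calendar days to 2028/03/08 gives 2028/04/22, which is the last day of the acceptance period.
From Saturday, 2028/04/22, 10 business days (Apr 24, Apr 25, Apr 26, Apr 27, Apr 28, May 1, May 2, May 3, May 4, May 5, skipping weekends) brings us to Friday, 2028/05/05, which is the date termination becomes effective.

2028/05/05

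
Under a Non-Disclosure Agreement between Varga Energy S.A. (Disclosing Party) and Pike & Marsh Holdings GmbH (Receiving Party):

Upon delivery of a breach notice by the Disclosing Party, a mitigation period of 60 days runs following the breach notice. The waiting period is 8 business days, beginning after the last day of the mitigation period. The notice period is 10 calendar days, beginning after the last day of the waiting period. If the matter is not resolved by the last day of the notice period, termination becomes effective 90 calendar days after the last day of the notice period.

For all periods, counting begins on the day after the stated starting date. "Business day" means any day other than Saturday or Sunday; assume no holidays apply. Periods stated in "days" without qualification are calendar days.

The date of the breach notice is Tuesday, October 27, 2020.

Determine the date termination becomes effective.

April 16, 2021

The last day of the mitigation period: 60 calendar days after October 27, 2020 is December 26, 2020.
The last day of the waiting period: 8 business days after Saturday, December 26, 2020, skipping weekends — Dec 28, Dec 29, Dec 30, Dec 31, Jan 1, Jan 4, Jan 5, Jan 6 — lands on Wednesday, January 6, 2021.
The last day of the notice period: January 6, 2021 + 10 days = January 16, 2021.
The date termination becomes effective: 90 calendar days after January 16, 2021 is April 16, 2021.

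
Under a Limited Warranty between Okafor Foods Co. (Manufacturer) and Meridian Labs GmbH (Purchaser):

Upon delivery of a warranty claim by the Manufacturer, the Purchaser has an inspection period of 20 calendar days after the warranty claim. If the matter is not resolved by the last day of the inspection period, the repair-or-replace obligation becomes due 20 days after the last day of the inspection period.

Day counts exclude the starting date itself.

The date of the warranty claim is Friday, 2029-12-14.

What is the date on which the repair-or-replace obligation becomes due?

Adding 20 calendar days to 2029-12-14 gives 2030-01-03, which is the last day of the inspection period.
The date on which the repair-or-replace obligation becomes due: 2030-01-03 + 20 days = 2030-01-23.

2030-01-23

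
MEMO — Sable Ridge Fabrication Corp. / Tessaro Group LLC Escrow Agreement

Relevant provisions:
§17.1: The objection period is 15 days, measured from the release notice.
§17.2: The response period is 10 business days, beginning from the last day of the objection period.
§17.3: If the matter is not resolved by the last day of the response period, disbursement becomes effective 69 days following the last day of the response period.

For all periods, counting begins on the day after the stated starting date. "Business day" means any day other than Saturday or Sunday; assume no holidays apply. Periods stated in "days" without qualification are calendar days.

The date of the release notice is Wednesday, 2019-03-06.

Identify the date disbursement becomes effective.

The last day of the objection period: 2019-03-06 + 15 days = 2019-03-21.
The last day of the response period: 10 business days after Thursday, 2019-03-21, skipping weekends — Mar 22, Mar 25, Mar 26, Mar 27, Mar 28, Mar 29, Apr 1, Apr 2, Apr 3, Apr 4 — lands on Thursday, 2019-04-04.
The date disbursement becomes effective: 2019-04-04 + 69 days = 2019-06-12.

2019-06-12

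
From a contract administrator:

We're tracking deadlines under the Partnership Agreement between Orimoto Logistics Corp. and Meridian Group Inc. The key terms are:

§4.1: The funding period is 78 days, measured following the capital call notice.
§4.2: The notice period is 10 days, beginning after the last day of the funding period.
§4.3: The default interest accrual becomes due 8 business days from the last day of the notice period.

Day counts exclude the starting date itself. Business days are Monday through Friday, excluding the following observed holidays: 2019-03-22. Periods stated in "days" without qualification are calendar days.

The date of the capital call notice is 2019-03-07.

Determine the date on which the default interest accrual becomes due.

The last day of the funding period: 2019-03-07 + 78 days = 2019-05-24.
The last day of the notice period: 10 calendar days after 2019-05-24 is 2019-06-03.
From Monday, 2019-06-03, 8 business days (Jun 4, Jun 5, Jun 6, Jun 7, Jun 10, Jun 11, Jun 12, Jun 13, skipping weekends) brings us to Thursday, 2019-06-13, which is the date on which the default interest accrual becomes due.

2019-06-13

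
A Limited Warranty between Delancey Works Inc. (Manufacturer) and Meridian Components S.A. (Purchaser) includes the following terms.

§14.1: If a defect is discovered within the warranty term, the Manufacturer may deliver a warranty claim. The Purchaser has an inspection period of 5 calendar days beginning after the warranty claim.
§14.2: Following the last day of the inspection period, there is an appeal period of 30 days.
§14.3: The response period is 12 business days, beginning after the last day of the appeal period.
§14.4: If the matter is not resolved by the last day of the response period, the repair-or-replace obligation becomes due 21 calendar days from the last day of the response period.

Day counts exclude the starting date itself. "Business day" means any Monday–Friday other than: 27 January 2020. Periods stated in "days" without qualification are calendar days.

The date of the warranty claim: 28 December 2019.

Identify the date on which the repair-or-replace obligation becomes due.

10 March 2020

Adding 5 calendar days to 28 December 2019 gives 2 January 2020, which is the last day of the inspection period.
The last day of the appeal period: 30 calendar days after 2 January 2020 is 1 February 2020.
The last day of the response period: counting 12 business days from Saturday, 1 February 2020 (Feb 3, Feb 4, Feb 5, Feb 6, …, Feb 14, Feb 17, Feb 18, skipping weekends) reaches Tuesday, 18 February 2020.
The date on which the repair-or-replace obligation becomes due: 21 calendar days after 18 February 2020 is 10 March 2020.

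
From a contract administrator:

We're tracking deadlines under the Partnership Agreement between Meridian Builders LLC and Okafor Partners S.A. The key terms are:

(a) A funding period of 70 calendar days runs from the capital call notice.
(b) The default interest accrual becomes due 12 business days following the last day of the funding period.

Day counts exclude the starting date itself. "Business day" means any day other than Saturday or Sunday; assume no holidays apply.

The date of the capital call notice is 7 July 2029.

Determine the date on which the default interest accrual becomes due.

Adding 70 calendar days to 7 July 2029 gives 15 September 2029, which is the last day of the funding period.
From Saturday, 15 September 2029, 12 business days (Sep 17, Sep 18, Sep 19, Sep 20, …, Sep 28, Oct 1, Oct 2, skipping weekends) brings us to Tuesday, 2 October 2029, which is the date on which the default interest accrual becomes due.

2 October 2029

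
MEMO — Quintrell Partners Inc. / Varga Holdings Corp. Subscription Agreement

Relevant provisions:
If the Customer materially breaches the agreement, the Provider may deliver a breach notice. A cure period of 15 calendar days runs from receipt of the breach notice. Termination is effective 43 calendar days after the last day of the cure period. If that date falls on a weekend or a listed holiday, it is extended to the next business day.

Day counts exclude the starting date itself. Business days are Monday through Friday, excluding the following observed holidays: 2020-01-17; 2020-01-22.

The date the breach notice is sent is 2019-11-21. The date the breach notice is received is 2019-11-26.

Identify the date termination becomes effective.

The last day of the cure period: 15 calendar days after 2019-11-26 is 2019-12-11.
The date termination becomes effective: 43 calendar days after 2019-12-11 is 2020-01-23. 2020-01-23 is a Thursday and is not a listed holiday, so no roll-forward applies.

2020-01-23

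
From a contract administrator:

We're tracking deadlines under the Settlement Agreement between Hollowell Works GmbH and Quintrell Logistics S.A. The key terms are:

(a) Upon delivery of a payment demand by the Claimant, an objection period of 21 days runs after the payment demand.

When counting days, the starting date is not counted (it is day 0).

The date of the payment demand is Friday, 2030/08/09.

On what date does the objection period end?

2030/08/30

The last day of the objection period: 2030/08/09 + 21 days = 2030/08/30.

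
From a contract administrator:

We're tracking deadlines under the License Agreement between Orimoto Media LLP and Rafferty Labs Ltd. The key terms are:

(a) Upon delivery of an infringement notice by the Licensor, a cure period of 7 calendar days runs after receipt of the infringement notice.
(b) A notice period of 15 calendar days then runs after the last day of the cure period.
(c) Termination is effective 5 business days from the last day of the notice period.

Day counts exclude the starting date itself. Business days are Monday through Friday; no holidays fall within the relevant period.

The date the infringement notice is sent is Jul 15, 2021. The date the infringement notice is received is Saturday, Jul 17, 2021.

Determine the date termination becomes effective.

Aug 13, 2021

The last day of the cure period: 7 calendar days after Jul 17, 2021 is Jul 24, 2021.
Adding 15 calendar days to Jul 24, 2021 gives Aug 8, 2021, which is the last day of the notice period.
The date termination becomes effective: 5 business days after Sunday, Aug 8, 2021, skipping weekends — Aug 9, Aug 10, Aug 11, Aug 12, Aug 13 — lands on Friday, Aug 13, 2021.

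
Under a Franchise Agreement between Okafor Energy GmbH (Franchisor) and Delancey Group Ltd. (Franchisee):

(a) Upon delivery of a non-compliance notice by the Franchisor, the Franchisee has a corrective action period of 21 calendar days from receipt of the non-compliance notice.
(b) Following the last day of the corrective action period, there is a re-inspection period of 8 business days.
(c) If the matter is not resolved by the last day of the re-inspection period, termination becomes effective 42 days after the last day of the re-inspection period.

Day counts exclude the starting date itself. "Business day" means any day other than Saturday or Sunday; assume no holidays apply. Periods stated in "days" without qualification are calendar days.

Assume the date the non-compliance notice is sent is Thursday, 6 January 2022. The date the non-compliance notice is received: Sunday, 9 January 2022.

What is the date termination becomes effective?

The last day of the corrective action period: 9 January 2022 + 21 days = 30 January 2022.
From Sunday, 30 January 2022, 8 business days (Jan 31, Feb 1, Feb 2, Feb 3, Feb 4, Feb 7, Feb 8, Feb 9, skipping weekends) brings us to Wednesday, 9 February 2022, which is the last day of the re-inspection period.
The date termination becomes effective: 42 calendar days after 9 February 2022 is 23 March 2022.

23 March 2022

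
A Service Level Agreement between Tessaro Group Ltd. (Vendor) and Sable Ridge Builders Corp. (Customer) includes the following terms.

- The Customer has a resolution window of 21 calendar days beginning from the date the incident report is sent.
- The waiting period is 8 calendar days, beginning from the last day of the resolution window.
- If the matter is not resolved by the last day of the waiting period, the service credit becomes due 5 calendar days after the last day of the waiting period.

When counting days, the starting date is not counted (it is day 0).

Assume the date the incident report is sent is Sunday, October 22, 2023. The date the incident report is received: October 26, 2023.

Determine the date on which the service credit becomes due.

November 25, 2023

Adding 21 calendar days to October 22, 2023 gives November 12, 2023, which is the last day of the resolution window.
Adding 8 calendar days to November 12, 2023 gives November 20, 2023, which is the last day of the waiting period.
The date on which the service credit becomes due: November 20, 2023 + 5 days = November 25, 2023.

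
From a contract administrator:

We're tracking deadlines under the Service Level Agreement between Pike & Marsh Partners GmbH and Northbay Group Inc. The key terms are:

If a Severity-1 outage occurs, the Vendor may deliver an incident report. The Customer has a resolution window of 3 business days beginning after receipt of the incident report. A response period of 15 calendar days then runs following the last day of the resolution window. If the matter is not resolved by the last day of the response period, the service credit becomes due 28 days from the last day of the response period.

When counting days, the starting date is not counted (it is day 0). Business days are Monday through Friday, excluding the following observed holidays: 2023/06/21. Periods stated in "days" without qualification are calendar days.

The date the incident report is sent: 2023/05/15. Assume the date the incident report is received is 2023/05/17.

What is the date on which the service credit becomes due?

2023/07/04

The last day of the resolution window: 3 business days after Wednesday, 2023/05/17, skipping weekends — May 18, May 19, May 22 — lands on Monday, 2023/05/22.
Adding 15 calendar days to 2023/05/22 gives 2023/06/06, which is the last day of the response period.
The date on which the service credit becomes due: 2023/06/06 + 28 days = 2023/07/04.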